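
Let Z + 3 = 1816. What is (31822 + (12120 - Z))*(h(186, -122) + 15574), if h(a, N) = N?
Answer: 650977308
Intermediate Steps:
Z = 1813 (Z = -3 + 1816 = 1813)
(31822 + (12120 - Z))*(h(186, -122) + 15574) = (31822 + (12120 - 1*1813))*(-122 + 15574) = (31822 + (12120 - 1813))*15452 = (31822 + 10307)*15452 = 42129*15452 = 650977308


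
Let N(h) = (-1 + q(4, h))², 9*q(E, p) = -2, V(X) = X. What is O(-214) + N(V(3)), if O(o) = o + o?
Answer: -34547/81 ≈ -426.51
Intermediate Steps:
O(o) = 2*o
q(E, p) = -2/9 (q(E, p) = (⅑)*(-2) = -2/9)
N(h) = 121/81 (N(h) = (-1 - 2/9)² = (-11/9)² = 121/81)
O(-214) + N(V(3)) = 2*(-214) + 121/81 = -428 + 121/81 = -34547/81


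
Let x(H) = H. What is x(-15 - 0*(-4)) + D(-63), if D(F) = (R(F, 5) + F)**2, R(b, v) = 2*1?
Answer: 3706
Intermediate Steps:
R(b, v) = 2
D(F) = (2 + F)**2
x(-15 - 0*(-4)) + D(-63) = (-15 - 0*(-4)) + (2 - 63)**2 = (-15 - 1*0) + (-61)**2 = (-15 + 0) + 3721 = -15 + 3721 = 3706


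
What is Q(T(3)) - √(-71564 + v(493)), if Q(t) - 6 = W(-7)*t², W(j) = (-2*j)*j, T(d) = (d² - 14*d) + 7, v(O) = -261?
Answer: -66242 - 65*I*√17 ≈ -66242.0 - 268.0*I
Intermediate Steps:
T(d) = 7 + d² - 14*d
W(j) = -2*j²
Q(t) = 6 - 98*t² (Q(t) = 6 + (-2*(-7)²)*t² = 6 + (-2*49)*t² = 6 - 98*t²)
Q(T(3)) - √(-71564 + v(493)) = (6 - 98*(7 + 3² - 14*3)²) - √(-71564 - 261) = (6 - 98*(7 + 9 - 42)²) - √(-71825) = (6 - 98*(-26)²) - 65*I*√17 = (6 - 98*676) - 65*I*√17 = (6 - 66248) - 65*I*√17 = -66242 - 65*I*√17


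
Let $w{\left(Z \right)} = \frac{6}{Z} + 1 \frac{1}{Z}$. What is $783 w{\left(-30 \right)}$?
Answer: $- \frac{1827}{10} \approx -182.7$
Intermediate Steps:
$w{\left(Z \right)} = \frac{7}{Z}$ ($w{\left(Z \right)} = \frac{6}{Z} + \frac{1}{Z} = \frac{7}{Z}$)
$783 w{\left(-30 \right)} = 783 \frac{7}{-30} = 783 \cdot 7 \left(- \frac{1}{30}\right) = 783 \left(- \frac{7}{30}\right) = - \frac{1827}{10}$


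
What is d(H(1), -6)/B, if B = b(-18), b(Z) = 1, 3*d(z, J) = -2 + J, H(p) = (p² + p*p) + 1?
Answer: -8/3 ≈ -2.6667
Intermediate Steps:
H(p) = 1 + 2*p² (H(p) = (p² + p²) + 1 = 2*p² + 1 = 1 + 2*p²)
d(z, J) = -⅔ + J/3 (d(z, J) = (-2 + J)/3 = -⅔ + J/3)
B = 1
d(H(1), -6)/B = (-⅔ + (⅓)*(-6))/1 = (-⅔ - 2)*1 = -8/3*1 = -8/3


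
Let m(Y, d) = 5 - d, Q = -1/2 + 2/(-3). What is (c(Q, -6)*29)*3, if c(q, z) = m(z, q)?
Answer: 1073/2 ≈ 536.50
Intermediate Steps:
Q = -7/6 (Q = -1*1/2 + 2*(-1/3) = -1/2 - 2/3 = -7/6 ≈ -1.1667)
c(q, z) = 5 - q
(c(Q, -6)*29)*3 = ((5 - 1*(-7/6))*29)*3 = ((5 + 7/6)*29)*3 = ((37/6)*29)*3 = (1073/6)*3 = 1073/2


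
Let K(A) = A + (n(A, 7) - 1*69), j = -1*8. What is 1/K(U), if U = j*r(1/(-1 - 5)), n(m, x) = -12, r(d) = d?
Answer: -3/239 ≈ -0.012552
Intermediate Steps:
j = -8
U = 4/3 (U = -8/(-1 - 5) = -8/(-6) = -8*(-⅙) = 4/3 ≈ 1.3333)
K(A) = -81 + A (K(A) = A + (-12 - 1*69) = A + (-12 - 69) = A - 81 = -81 + A)
1/K(U) = 1/(-81 + 4/3) = 1/(-239/3) = -3/239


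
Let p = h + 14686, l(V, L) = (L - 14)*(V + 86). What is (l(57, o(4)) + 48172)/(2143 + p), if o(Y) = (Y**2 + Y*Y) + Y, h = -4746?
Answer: 51318/12083 ≈ 4.2471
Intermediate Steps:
o(Y) = Y + 2*Y**2 (o(Y) = (Y**2 + Y**2) + Y = 2*Y**2 + Y = Y + 2*Y**2)
l(V, L) = (-14 + L)*(86 + V)
p = 9940 (p = -4746 + 14686 = 9940)
(l(57, o(4)) + 48172)/(2143 + p) = ((-1204 - 14*57 + 86*(4*(1 + 2*4)) + (4*(1 + 2*4))*57) + 48172)/(2143 + 9940) = ((-1204 - 798 + 86*(4*(1 + 8)) + (4*(1 + 8))*57) + 48172)/12083 = ((-1204 - 798 + 86*(4*9) + (4*9)*57) + 48172)*(1/12083) = ((-1204 - 798 + 86*36 + 36*57) + 48172)*(1/12083) = ((-1204 - 798 + 3096 + 2052) + 48172)*(1/12083) = (3146 + 48172)*(1/12083) = 51318*(1/12083) = 51318/12083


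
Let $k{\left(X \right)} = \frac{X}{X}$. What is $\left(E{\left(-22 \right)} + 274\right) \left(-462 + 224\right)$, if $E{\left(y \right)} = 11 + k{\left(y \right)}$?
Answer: $-68068$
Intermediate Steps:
$k{\left(X \right)} = 1$
$E{\left(y \right)} = 12$ ($E{\left(y \right)} = 11 + 1 = 12$)
$\left(E{\left(-22 \right)} + 274\right) \left(-462 + 224\right) = \left(12 + 274\right) \left(-462 + 224\right) = 286 \left(-238\right) = -68068$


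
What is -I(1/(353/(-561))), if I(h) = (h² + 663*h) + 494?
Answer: 69424312/124609 ≈ 557.14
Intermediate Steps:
I(h) = 494 + h² + 663*h
-I(1/(353/(-561))) = -(494 + (1/(353/(-561)))² + 663/((353/(-561)))) = -(494 + (1/(353*(-1/561)))² + 663/((353*(-1/561)))) = -(494 + (1/(-353/561))² + 663/(-353/561)) = -(494 + (-561/353)² + 663*(-561/353)) = -(494 + 314721/124609 - 371943/353) = -1*(-69424312/124609) = 69424312/124609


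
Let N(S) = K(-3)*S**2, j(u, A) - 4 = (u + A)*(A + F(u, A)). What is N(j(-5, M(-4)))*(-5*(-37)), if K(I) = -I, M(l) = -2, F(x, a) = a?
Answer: 568320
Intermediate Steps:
j(u, A) = 4 + 2*A*(A + u) (j(u, A) = 4 + (u + A)*(A + A) = 4 + (A + u)*(2*A) = 4 + 2*A*(A + u))
N(S) = 3*S**2 (N(S) = (-1*(-3))*S**2 = 3*S**2)
N(j(-5, M(-4)))*(-5*(-37)) = (3*(4 + 2*(-2)**2 + 2*(-2)*(-5))**2)*(-5*(-37)) = (3*(4 + 2*4 + 20)**2)*185 = (3*(4 + 8 + 20)**2)*185 = (3*32**2)*185 = (3*1024)*185 = 3072*185 = 568320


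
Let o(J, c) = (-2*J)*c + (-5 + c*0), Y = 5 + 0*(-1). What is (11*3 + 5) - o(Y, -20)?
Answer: -157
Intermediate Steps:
Y = 5 (Y = 5 + 0 = 5)
o(J, c) = -5 - 2*J*c (o(J, c) = -2*J*c + (-5 + 0) = -2*J*c - 5 = -5 - 2*J*c)
(11*3 + 5) - o(Y, -20) = (11*3 + 5) - (-5 - 2*5*(-20)) = (33 + 5) - (-5 + 200) = 38 - 1*195 = 38 - 195 = -157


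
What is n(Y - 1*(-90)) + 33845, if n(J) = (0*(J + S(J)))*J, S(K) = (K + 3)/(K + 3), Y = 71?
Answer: 33845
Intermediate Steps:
S(K) = 1 (S(K) = (3 + K)/(3 + K) = 1)
n(J) = 0 (n(J) = (0*(J + 1))*J = (0*(1 + J))*J = 0*J = 0)
n(Y - 1*(-90)) + 33845 = 0 + 33845 = 33845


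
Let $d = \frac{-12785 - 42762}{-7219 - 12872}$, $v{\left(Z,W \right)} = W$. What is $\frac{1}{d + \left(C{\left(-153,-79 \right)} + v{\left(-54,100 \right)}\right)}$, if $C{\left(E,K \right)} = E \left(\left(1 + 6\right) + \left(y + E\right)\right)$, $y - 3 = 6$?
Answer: $\frac{20091}{423192098} \approx 4.7475 \cdot 10^{-5}$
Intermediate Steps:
$y = 9$ ($y = 3 + 6 = 9$)
$C{\left(E,K \right)} = E \left(16 + E\right)$ ($C{\left(E,K \right)} = E \left(\left(1 + 6\right) + \left(9 + E\right)\right) = E \left(7 + \left(9 + E\right)\right) = E \left(16 + E\right)$)
$d = \frac{55547}{20091}$ ($d = - \frac{55547}{-20091} = \left(-55547\right) \left(- \frac{1}{20091}\right) = \frac{55547}{20091} \approx 2.7648$)
$\frac{1}{d + \left(C{\left(-153,-79 \right)} + v{\left(-54,100 \right)}\right)} = \frac{1}{\frac{55547}{20091} - \left(-100 + 153 \left(16 - 153\right)\right)} = \frac{1}{\frac{55547}{20091} + \left(\left(-153\right) \left(-137\right) + 100\right)} = \frac{1}{\frac{55547}{20091} + \left(20961 + 100\right)} = \frac{1}{\frac{55547}{20091} + 21061} = \frac{1}{\frac{423192098}{20091}} = \frac{20091}{423192098}$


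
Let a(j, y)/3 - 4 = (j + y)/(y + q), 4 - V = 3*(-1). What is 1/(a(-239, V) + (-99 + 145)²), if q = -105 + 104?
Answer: 1/2012 ≈ 0.00049702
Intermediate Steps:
q = -1
V = 7 (V = 4 - 3*(-1) = 4 - 1*(-3) = 4 + 3 = 7)
a(j, y) = 12 + 3*(j + y)/(-1 + y) (a(j, y) = 12 + 3*((j + y)/(y - 1)) = 12 + 3*((j + y)/(-1 + y)) = 12 + 3*(j + y)/(-1 + y))
1/(a(-239, V) + (-99 + 145)²) = 1/(3*(-4 - 239 + 5*7)/(-1 + 7) + (-99 + 145)²) = 1/(3*(-4 - 239 + 35)/6 + 46²) = 1/(3*(⅙)*(-208) + 2116) = 1/(-104 + 2116) = 1/2012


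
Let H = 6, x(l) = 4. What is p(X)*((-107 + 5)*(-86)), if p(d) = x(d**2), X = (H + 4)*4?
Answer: 35088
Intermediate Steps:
X = 40 (X = (6 + 4)*4 = 10*4 = 40)
p(d) = 4
p(X)*((-107 + 5)*(-86)) = 4*((-107 + 5)*(-86)) = 4*(-102*(-86)) = 4*8772 = 35088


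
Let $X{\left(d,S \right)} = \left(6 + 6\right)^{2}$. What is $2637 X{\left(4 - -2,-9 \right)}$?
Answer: $379728$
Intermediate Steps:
$X{\left(d,S \right)} = 144$ ($X{\left(d,S \right)} = 12^{2} = 144$)
$2637 X{\left(4 - -2,-9 \right)} = 2637 \cdot 144 = 379728$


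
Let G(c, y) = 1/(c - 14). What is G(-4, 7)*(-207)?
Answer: 23/2 ≈ 11.500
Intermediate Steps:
G(c, y) = 1/(-14 + c)
G(-4, 7)*(-207) = -207/(-14 - 4) = -207/(-18) = -1/18*(-207) = 23/2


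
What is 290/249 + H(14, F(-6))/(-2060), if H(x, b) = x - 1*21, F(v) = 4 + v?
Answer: 599143/512940 ≈ 1.1681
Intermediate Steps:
H(x, b) = -21 + x (H(x, b) = x - 21 = -21 + x)
290/249 + H(14, F(-6))/(-2060) = 290/249 + (-21 + 14)/(-2060) = 290*(1/249) - 7*(-1/2060) = 290/249 + 7/2060 = 599143/512940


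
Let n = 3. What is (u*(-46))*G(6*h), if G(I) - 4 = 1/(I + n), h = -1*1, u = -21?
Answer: 3542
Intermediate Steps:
h = -1
G(I) = 4 + 1/(3 + I) (G(I) = 4 + 1/(I + 3) = 4 + 1/(3 + I))
(u*(-46))*G(6*h) = (-21*(-46))*((13 + 4*(6*(-1)))/(3 + 6*(-1))) = 966*((13 + 4*(-6))/(3 - 6)) = 966*((13 - 24)/(-3)) = 966*(-⅓*(-11)) = 966*(11/3) = 3542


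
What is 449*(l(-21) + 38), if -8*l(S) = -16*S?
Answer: -1796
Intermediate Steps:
l(S) = 2*S (l(S) = -(-2)*S = 2*S)
449*(l(-21) + 38) = 449*(2*(-21) + 38) = 449*(-42 + 38) = 449*(-4) = -1796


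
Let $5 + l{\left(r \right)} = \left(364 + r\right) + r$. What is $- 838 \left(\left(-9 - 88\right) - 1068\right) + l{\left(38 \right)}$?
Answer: $976705$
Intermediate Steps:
$l{\left(r \right)} = 359 + 2 r$ ($l{\left(r \right)} = -5 + \left(\left(364 + r\right) + r\right) = -5 + \left(364 + 2 r\right) = 359 + 2 r$)
$- 838 \left(\left(-9 - 88\right) - 1068\right) + l{\left(38 \right)} = - 838 \left(\left(-9 - 88\right) - 1068\right) + \left(359 + 2 \cdot 38\right) = - 838 \left(\left(-9 - 88\right) - 1068\right) + \left(359 + 76\right) = - 838 \left(-97 - 1068\right) + 435 = \left(-838\right) \left(-1165\right) + 435 = 976270 + 435 = 976705$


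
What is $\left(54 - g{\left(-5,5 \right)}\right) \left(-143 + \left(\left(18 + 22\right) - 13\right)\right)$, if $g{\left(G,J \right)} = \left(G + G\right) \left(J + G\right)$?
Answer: $-6264$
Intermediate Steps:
$g{\left(G,J \right)} = 2 G \left(G + J\right)$
$\left(54 - g{\left(-5,5 \right)}\right) \left(-143 + \left(\left(18 + 22\right) - 13\right)\right) = \left(54 - 2 \left(-5\right) \left(-5 + 5\right)\right) \left(-143 + \left(\left(18 + 22\right) - 13\right)\right) = \left(54 - 2 \left(-5\right) 0\right) \left(-143 + \left(40 - 13\right)\right) = \left(54 - 0\right) \left(-143 + 27\right) = \left(54 + 0\right) \left(-116\right) = 54 \left(-116\right) = -6264$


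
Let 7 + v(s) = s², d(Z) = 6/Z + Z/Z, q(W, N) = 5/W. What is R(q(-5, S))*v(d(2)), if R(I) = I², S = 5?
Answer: 9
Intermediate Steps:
d(Z) = 1 + 6/Z (d(Z) = 6/Z + 1 = 1 + 6/Z)
v(s) = -7 + s²
R(q(-5, S))*v(d(2)) = (5/(-5))²*(-7 + ((6 + 2)/2)²) = (5*(-⅕))²*(-7 + ((½)*8)²) = (-1)²*(-7 + 4²) = 1*(-7 + 16) = 1*9 = 9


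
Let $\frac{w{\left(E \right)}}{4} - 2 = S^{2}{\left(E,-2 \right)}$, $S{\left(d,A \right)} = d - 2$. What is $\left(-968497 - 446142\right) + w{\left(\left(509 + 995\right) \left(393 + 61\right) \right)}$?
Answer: $1864938419753$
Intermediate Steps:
$S{\left(d,A \right)} = -2 + d$ ($S{\left(d,A \right)} = d - 2 = -2 + d$)
$w{\left(E \right)} = 8 + 4 \left(-2 + E\right)^{2}$
$\left(-968497 - 446142\right) + w{\left(\left(509 + 995\right) \left(393 + 61\right) \right)} = \left(-968497 - 446142\right) + \left(8 + 4 \left(-2 + \left(509 + 995\right) \left(393 + 61\right)\right)^{2}\right) = -1414639 + \left(8 + 4 \left(-2 + 1504 \cdot 454\right)^{2}\right) = -1414639 + \left(8 + 4 \left(-2 + 682816\right)^{2}\right) = -1414639 + \left(8 + 4 \cdot 682814^{2}\right) = -1414639 + \left(8 + 4 \cdot 466234958596\right) = -1414639 + \left(8 + 1864939834384\right) = -1414639 + 1864939834392 = 1864938419753$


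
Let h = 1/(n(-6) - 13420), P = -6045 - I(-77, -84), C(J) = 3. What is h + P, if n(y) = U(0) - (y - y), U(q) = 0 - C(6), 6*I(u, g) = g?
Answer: -80954114/13423 ≈ -6031.0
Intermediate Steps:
I(u, g) = g/6
U(q) = -3 (U(q) = 0 - 1*3 = 0 - 3 = -3)
n(y) = -3 (n(y) = -3 - (y - y) = -3 - 1*0 = -3 + 0 = -3)
P = -6031 (P = -6045 - (-84)/6 = -6045 - 1*(-14) = -6045 + 14 = -6031)
h = -1/13423 (h = 1/(-3 - 13420) = 1/(-13423) = -1/13423 ≈ -7.4499e-5)
h + P = -1/13423 - 6031 = -80954114/13423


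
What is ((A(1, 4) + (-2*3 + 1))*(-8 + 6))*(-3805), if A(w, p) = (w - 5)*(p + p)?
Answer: -281570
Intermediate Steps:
A(w, p) = 2*p*(-5 + w) (A(w, p) = (-5 + w)*(2*p) = 2*p*(-5 + w))
((A(1, 4) + (-2*3 + 1))*(-8 + 6))*(-3805) = ((2*4*(-5 + 1) + (-2*3 + 1))*(-8 + 6))*(-3805) = ((2*4*(-4) + (-6 + 1))*(-2))*(-3805) = ((-32 - 5)*(-2))*(-3805) = -37*(-2)*(-3805) = 74*(-3805) = -281570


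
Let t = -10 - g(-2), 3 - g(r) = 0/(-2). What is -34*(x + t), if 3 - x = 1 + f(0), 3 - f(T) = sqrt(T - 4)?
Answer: 476 - 68*I ≈ 476.0 - 68.0*I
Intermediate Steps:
g(r) = 3 (g(r) = 3 - 0/(-2) = 3 - 0*(-1)/2 = 3 - 1*0 = 3 + 0 = 3)
f(T) = 3 - sqrt(-4 + T) (f(T) = 3 - sqrt(T - 4) = 3 - sqrt(-4 + T))
t = -13 (t = -10 - 1*3 = -10 - 3 = -13)
x = -1 + 2*I (x = 3 - (1 + (3 - sqrt(-4 + 0))) = 3 - (1 + (3 - sqrt(-4))) = 3 - (1 + (3 - 2*I)) = 3 - (4 - 2*I) = 3 + (-4 + 2*I) = -1 + 2*I ≈ -1.0 + 2.0*I)
-34*(x + t) = -34*((-1 + 2*I) - 13) = -34*(-14 + 2*I) = 476 - 68*I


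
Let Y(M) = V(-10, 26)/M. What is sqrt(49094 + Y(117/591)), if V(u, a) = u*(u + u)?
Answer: sqrt(76208574)/39 ≈ 223.84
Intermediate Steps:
V(u, a) = 2*u**2 (V(u, a) = u*(2*u) = 2*u**2)
Y(M) = 200/M (Y(M) = (2*(-10)**2)/M = (2*100)/M = 200/M)
sqrt(49094 + Y(117/591)) = sqrt(49094 + 200/((117/591))) = sqrt(49094 + 200/((117*(1/591)))) = sqrt(49094 + 200/(39/197)) = sqrt(49094 + 200*(197/39)) = sqrt(49094 + 39400/39) = sqrt(1954066/39) = sqrt(76208574)/39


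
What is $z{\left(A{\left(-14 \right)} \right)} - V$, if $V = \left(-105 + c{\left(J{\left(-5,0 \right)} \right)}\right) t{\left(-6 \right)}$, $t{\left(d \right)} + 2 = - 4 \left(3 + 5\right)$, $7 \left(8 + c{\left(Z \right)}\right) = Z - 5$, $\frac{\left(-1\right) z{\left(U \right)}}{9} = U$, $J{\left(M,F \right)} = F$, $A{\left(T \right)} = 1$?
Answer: $- \frac{27127}{7} \approx -3875.3$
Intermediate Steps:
$z{\left(U \right)} = - 9 U$
$c{\left(Z \right)} = - \frac{61}{7} + \frac{Z}{7}$ ($c{\left(Z \right)} = -8 + \frac{Z - 5}{7} = -8 + \frac{-5 + Z}{7} = -8 + \left(- \frac{5}{7} + \frac{Z}{7}\right) = - \frac{61}{7} + \frac{Z}{7}$)
$t{\left(d \right)} = -34$ ($t{\left(d \right)} = -2 - 4 \left(3 + 5\right) = -2 - 32 = -34$)
$V = \frac{27064}{7}$ ($V = \left(-105 + \left(- \frac{61}{7} + \frac{1}{7} \cdot 0\right)\right) \left(-34\right) = \left(-105 + \left(- \frac{61}{7} + 0\right)\right) \left(-34\right) = \left(-105 - \frac{61}{7}\right) \left(-34\right) = \left(- \frac{796}{7}\right) \left(-34\right) = \frac{27064}{7} \approx 3866.3$)
$z{\left(A{\left(-14 \right)} \right)} - V = \left(-9\right) 1 - \frac{27064}{7} = -9 - \frac{27064}{7} = - \frac{27127}{7}$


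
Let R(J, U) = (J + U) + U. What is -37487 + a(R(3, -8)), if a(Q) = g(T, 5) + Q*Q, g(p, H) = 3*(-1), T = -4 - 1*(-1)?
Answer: -37321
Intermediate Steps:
T = -3 (T = -4 + 1 = -3)
g(p, H) = -3
R(J, U) = J + 2*U
a(Q) = -3 + Q² (a(Q) = -3 + Q*Q = -3 + Q²)
-37487 + a(R(3, -8)) = -37487 + (-3 + (3 + 2*(-8))²) = -37487 + (-3 + (3 - 16)²) = -37487 + (-3 + (-13)²) = -37487 + (-3 + 169) = -37487 + 166 = -37321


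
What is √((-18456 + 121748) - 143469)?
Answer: I*√40177 ≈ 200.44*I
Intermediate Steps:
√((-18456 + 121748) - 143469) = √(103292 - 143469) = √(-40177) = I*√40177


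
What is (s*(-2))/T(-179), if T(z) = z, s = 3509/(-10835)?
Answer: -638/176315 ≈ -0.0036185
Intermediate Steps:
s = -319/985 (s = 3509*(-1/10835) = -319/985 ≈ -0.32386)
(s*(-2))/T(-179) = -319/985*(-2)/(-179) = (638/985)*(-1/179) = -638/176315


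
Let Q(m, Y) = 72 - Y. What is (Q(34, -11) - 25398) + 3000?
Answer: -22315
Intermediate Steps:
(Q(34, -11) - 25398) + 3000 = ((72 - 1*(-11)) - 25398) + 3000 = ((72 + 11) - 25398) + 3000 = (83 - 25398) + 3000 = -25315 + 3000 = -22315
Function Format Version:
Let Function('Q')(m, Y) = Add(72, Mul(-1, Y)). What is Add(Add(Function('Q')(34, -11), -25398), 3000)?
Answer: -22315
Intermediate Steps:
Add(Add(Function('Q')(34, -11), -25398), 3000) = Add(Add(Add(72, Mul(-1, -11)), -25398), 3000) = Add(Add(Add(72, 11), -25398), 3000) = Add(Add(83, -25398), 3000) = Add(-25315, 3000) = -22315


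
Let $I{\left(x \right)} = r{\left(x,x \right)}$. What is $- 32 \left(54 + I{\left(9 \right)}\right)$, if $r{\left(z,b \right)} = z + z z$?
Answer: $-4608$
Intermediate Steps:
$r{\left(z,b \right)} = z + z^{2}$
$I{\left(x \right)} = x \left(1 + x\right)$
$- 32 \left(54 + I{\left(9 \right)}\right) = - 32 \left(54 + 9 \left(1 + 9\right)\right) = - 32 \left(54 + 9 \cdot 10\right) = - 32 \left(54 + 90\right) = \left(-32\right) 144 = -4608$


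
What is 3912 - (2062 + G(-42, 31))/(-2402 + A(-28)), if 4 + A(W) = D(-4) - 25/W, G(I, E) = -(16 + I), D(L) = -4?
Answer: 29326936/7495 ≈ 3912.9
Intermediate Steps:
G(I, E) = -16 - I
A(W) = -8 - 25/W (A(W) = -4 + (-4 - 25/W) = -8 - 25/W)
3912 - (2062 + G(-42, 31))/(-2402 + A(-28)) = 3912 - (2062 + (-16 - 1*(-42)))/(-2402 + (-8 - 25/(-28))) = 3912 - (2062 + (-16 + 42))/(-2402 + (-8 - 25*(-1/28))) = 3912 - (2062 + 26)/(-2402 + (-8 + 25/28)) = 3912 - 2088/(-2402 - 199/28) = 3912 - 2088/(-67455/28) = 3912 - 2088*(-28)/67455 = 3912 - 1*(-6496/7495) = 3912 + 6496/7495 = 29326936/7495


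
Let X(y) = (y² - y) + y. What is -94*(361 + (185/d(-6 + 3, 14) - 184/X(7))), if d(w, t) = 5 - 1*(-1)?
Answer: -5362465/147 ≈ -36479.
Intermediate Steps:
d(w, t) = 6 (d(w, t) = 5 + 1 = 6)
X(y) = y²
-94*(361 + (185/d(-6 + 3, 14) - 184/X(7))) = -94*(361 + (185/6 - 184/(7²))) = -94*(361 + (185*(⅙) - 184/49)) = -94*(361 + (185/6 - 184*1/49)) = -94*(361 + (185/6 - 184/49)) = -94*(361 + 7961/294) = -94*114095/294 = -5362465/147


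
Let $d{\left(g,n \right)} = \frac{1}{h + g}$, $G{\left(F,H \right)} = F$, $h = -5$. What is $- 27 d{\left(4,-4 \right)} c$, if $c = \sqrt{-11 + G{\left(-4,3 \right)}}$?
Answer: $27 i \sqrt{15} \approx 104.57 i$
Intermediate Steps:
$d{\left(g,n \right)} = \frac{1}{-5 + g}$
$c = i \sqrt{15}$ ($c = \sqrt{-11 - 4} = \sqrt{-15} = i \sqrt{15} \approx 3.873 i$)
$- 27 d{\left(4,-4 \right)} c = - \frac{27}{-5 + 4} i \sqrt{15} = - \frac{27}{-1} i \sqrt{15} = \left(-27\right) \left(-1\right) i \sqrt{15} = 27 i \sqrt{15}$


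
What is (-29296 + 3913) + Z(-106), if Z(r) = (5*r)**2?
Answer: 255517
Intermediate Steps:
Z(r) = 25*r**2
(-29296 + 3913) + Z(-106) = (-29296 + 3913) + 25*(-106)**2 = -25383 + 25*11236 = -25383 + 280900 = 255517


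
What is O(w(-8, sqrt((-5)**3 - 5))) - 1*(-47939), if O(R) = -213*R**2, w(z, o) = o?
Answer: 75629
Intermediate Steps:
O(w(-8, sqrt((-5)**3 - 5))) - 1*(-47939) = -213*(sqrt((-5)**3 - 5))**2 - 1*(-47939) = -213*(sqrt(-125 - 5))**2 + 47939 = -213*(sqrt(-130))**2 + 47939 = -213*(I*sqrt(130))**2 + 47939 = -213*(-130) + 47939 = 27690 + 47939 = 75629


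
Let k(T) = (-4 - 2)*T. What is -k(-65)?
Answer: -390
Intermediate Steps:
k(T) = -6*T
-k(-65) = -(-6)*(-65) = -1*390 = -390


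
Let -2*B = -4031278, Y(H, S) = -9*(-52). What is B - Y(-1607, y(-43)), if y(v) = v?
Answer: 2015171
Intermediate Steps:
Y(H, S) = 468
B = 2015639 (B = -½*(-4031278) = 2015639)
B - Y(-1607, y(-43)) = 2015639 - 1*468 = 2015639 - 468 = 2015171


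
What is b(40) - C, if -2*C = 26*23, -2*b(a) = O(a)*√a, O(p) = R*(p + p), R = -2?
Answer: 299 + 160*√10 ≈ 804.96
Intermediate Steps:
O(p) = -4*p (O(p) = -2*(p + p) = -4*p)
b(a) = 2*a^(3/2) (b(a) = -(-4*a)*√a/2 = -(-2)*a^(3/2) = 2*a^(3/2))
C = -299 (C = -13*23 = -½*598 = -299)
b(40) - C = 2*40^(3/2) - 1*(-299) = 2*(80*√10) + 299 = 160*√10 + 299 = 299 + 160*√10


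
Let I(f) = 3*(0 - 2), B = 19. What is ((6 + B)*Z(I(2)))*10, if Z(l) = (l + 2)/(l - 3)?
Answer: 1000/9 ≈ 111.11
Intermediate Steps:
I(f) = -6 (I(f) = 3*(-2) = -6)
Z(l) = (2 + l)/(-3 + l)
((6 + B)*Z(I(2)))*10 = ((6 + 19)*((2 - 6)/(-3 - 6)))*10 = (25*(-4/(-9)))*10 = (25*(-1/9*(-4)))*10 = (25*(4/9))*10 = (100/9)*10 = 1000/9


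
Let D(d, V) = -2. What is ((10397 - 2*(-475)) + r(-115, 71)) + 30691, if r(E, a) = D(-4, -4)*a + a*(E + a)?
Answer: 38772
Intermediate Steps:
r(E, a) = -2*a + a*(E + a)
((10397 - 2*(-475)) + r(-115, 71)) + 30691 = ((10397 - 2*(-475)) + 71*(-2 - 115 + 71)) + 30691 = ((10397 + 950) + 71*(-46)) + 30691 = (11347 - 3266) + 30691 = 8081 + 30691 = 38772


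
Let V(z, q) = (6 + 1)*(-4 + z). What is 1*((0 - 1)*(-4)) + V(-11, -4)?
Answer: -101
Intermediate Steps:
V(z, q) = -28 + 7*z (V(z, q) = 7*(-4 + z) = -28 + 7*z)
1*((0 - 1)*(-4)) + V(-11, -4) = 1*((0 - 1)*(-4)) + (-28 + 7*(-11)) = 1*(-1*(-4)) + (-28 - 77) = 1*4 - 105 = 4 - 105 = -101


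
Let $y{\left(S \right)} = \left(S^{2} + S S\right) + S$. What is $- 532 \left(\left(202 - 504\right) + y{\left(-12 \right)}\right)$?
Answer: $13832$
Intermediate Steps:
$y{\left(S \right)} = S + 2 S^{2}$ ($y{\left(S \right)} = \left(S^{2} + S^{2}\right) + S = 2 S^{2} + S = S + 2 S^{2}$)
$- 532 \left(\left(202 - 504\right) + y{\left(-12 \right)}\right) = - 532 \left(\left(202 - 504\right) - 12 \left(1 + 2 \left(-12\right)\right)\right) = - 532 \left(\left(202 - 504\right) - 12 \left(1 - 24\right)\right) = - 532 \left(-302 - -276\right) = - 532 \left(-302 + 276\right) = \left(-532\right) \left(-26\right) = 13832$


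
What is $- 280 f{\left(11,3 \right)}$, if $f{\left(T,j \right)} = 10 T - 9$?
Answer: $-28280$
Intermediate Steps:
$f{\left(T,j \right)} = -9 + 10 T$
$- 280 f{\left(11,3 \right)} = - 280 \left(-9 + 10 \cdot 11\right) = - 280 \left(-9 + 110\right) = \left(-280\right) 101 = -28280$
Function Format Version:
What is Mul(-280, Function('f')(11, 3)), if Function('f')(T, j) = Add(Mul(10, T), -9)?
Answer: -28280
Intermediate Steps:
Function('f')(T, j) = Add(-9, Mul(10, T))
Mul(-280, Function('f')(11, 3)) = Mul(-280, Add(-9, Mul(10, 11))) = Mul(-280, Add(-9, 110)) = Mul(-280, 101) = -28280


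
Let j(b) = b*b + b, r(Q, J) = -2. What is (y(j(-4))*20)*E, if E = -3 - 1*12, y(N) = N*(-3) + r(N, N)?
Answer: 11400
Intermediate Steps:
j(b) = b + b² (j(b) = b² + b = b + b²)
y(N) = -2 - 3*N (y(N) = N*(-3) - 2 = -3*N - 2 = -2 - 3*N)
E = -15 (E = -3 - 12 = -15)
(y(j(-4))*20)*E = ((-2 - (-12)*(1 - 4))*20)*(-15) = ((-2 - (-12)*(-3))*20)*(-15) = ((-2 - 3*12)*20)*(-15) = ((-2 - 36)*20)*(-15) = -38*20*(-15) = -760*(-15) = 11400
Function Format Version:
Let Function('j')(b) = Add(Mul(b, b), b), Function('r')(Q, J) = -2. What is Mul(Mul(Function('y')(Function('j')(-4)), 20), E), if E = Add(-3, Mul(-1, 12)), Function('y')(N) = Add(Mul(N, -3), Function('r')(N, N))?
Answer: 11400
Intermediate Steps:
Function('j')(b) = Add(b, Pow(b, 2)) (Function('j')(b) = Add(Pow(b, 2), b) = Add(b, Pow(b, 2)))
Function('y')(N) = Add(-2, Mul(-3, N)) (Function('y')(N) = Add(Mul(N, -3), -2) = Add(Mul(-3, N), -2) = Add(-2, Mul(-3, N)))
E = -15 (E = Add(-3, -12) = -15)
Mul(Mul(Function('y')(Function('j')(-4)), 20), E) = Mul(Mul(Add(-2, Mul(-3, Mul(-4, Add(1, -4)))), 20), -15) = Mul(Mul(Add(-2, Mul(-3, Mul(-4, -3))), 20), -15) = Mul(Mul(Add(-2, Mul(-3, 12)), 20), -15) = Mul(Mul(Add(-2, -36), 20), -15) = Mul(Mul(-38, 20), -15) = Mul(-760, -15) = 11400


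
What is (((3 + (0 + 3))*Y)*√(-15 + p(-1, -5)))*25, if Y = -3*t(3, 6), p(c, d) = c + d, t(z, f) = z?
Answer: -1350*I*√21 ≈ -6186.5*I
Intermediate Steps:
Y = -9 (Y = -3*3 = -9)
(((3 + (0 + 3))*Y)*√(-15 + p(-1, -5)))*25 = (((3 + (0 + 3))*(-9))*√(-15 + (-1 - 5)))*25 = (((3 + 3)*(-9))*√(-15 - 6))*25 = ((6*(-9))*√(-21))*25 = -54*I*√21*25 = -1350*I*√21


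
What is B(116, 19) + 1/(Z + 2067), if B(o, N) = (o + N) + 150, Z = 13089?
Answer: 4319461/15156 ≈ 285.00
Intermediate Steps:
B(o, N) = 150 + N + o (B(o, N) = (N + o) + 150 = 150 + N + o)
B(116, 19) + 1/(Z + 2067) = (150 + 19 + 116) + 1/(13089 + 2067) = 285 + 1/15156 = 4319461/15156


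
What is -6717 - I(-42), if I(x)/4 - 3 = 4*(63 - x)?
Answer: -8409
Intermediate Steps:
I(x) = 1020 - 16*x (I(x) = 12 + 4*(4*(63 - x)) = 12 + 4*(252 - 4*x) = 12 + (1008 - 16*x) = 1020 - 16*x)
-6717 - I(-42) = -6717 - (1020 - 16*(-42)) = -6717 - (1020 + 672) = -6717 - 1*1692 = -6717 - 1692 = -8409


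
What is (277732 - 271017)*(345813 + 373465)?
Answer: 4829951770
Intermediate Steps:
(277732 - 271017)*(345813 + 373465) = 6715*719278 = 4829951770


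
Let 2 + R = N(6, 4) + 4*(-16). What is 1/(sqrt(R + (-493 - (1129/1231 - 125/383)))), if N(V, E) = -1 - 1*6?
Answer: -I*sqrt(5037825732170)/53426450 ≈ -0.042011*I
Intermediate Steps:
N(V, E) = -7 (N(V, E) = -1 - 6 = -7)
R = -73 (R = -2 + (-7 + 4*(-16)) = -2 + (-7 - 64) = -2 - 71 = -73)
1/(sqrt(R + (-493 - (1129/1231 - 125/383)))) = 1/(sqrt(-73 + (-493 - (1129/1231 - 125/383)))) = 1/(sqrt(-73 + (-493 - 1*278532/471473))) = 1/(sqrt(-73 + (-493 - 278532/471473))) = 1/(sqrt(-73 - 232714721/471473)) = 1/(sqrt(-267132250/471473)) = 1/(5*I*sqrt(5037825732170)/471473) = -I*sqrt(5037825732170)/53426450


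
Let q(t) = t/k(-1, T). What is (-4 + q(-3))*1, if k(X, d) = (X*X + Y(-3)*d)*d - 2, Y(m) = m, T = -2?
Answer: -61/16 ≈ -3.8125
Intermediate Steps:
k(X, d) = -2 + d*(X**2 - 3*d) (k(X, d) = (X*X - 3*d)*d - 2 = (X**2 - 3*d)*d - 2 = d*(X**2 - 3*d) - 2 = -2 + d*(X**2 - 3*d))
q(t) = -t/16 (q(t) = t/(-2 - 3*(-2)**2 - 2*(-1)**2) = t/(-2 - 3*4 - 2*1) = t/(-2 - 12 - 2) = t/(-16) = t*(-1/16) = -t/16)
(-4 + q(-3))*1 = (-4 - 1/16*(-3))*1 = (-4 + 3/16)*1 = -61/16*1 = -61/16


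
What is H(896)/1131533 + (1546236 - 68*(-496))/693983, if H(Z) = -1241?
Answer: 1786920171909/785264665939 ≈ 2.2756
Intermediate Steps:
H(896)/1131533 + (1546236 - 68*(-496))/693983 = -1241/1131533 + (1546236 - 68*(-496))/693983 = -1241*1/1131533 + (1546236 - 1*(-33728))*(1/693983) = -1241/1131533 + (1546236 + 33728)*(1/693983) = -1241/1131533 + 1579964*(1/693983) = -1241/1131533 + 1579964/693983 = 1786920171909/785264665939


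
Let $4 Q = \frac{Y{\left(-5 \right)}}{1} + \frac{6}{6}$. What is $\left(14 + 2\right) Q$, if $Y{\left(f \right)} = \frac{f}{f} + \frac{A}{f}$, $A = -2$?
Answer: $\frac{48}{5} \approx 9.6$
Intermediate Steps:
$Y{\left(f \right)} = 1 - \frac{2}{f}$ ($Y{\left(f \right)} = \frac{f}{f} - \frac{2}{f} = 1 - \frac{2}{f}$)
$Q = \frac{3}{5}$ ($Q = \frac{\frac{\frac{1}{-5} \left(-2 - 5\right)}{1} + \frac{6}{6}}{4} = \frac{\left(- \frac{1}{5}\right) \left(-7\right) 1 + 6 \cdot \frac{1}{6}}{4} = \frac{\frac{7}{5} \cdot 1 + 1}{4} = \frac{\frac{7}{5} + 1}{4} = \frac{1}{4} \cdot \frac{12}{5} = \frac{3}{5} \approx 0.6$)
$\left(14 + 2\right) Q = \left(14 + 2\right) \frac{3}{5} = 16 \cdot \frac{3}{5} = \frac{48}{5}$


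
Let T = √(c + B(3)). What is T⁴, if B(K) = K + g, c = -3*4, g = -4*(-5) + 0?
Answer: 121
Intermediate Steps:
g = 20 (g = 20 + 0 = 20)
c = -12
B(K) = 20 + K (B(K) = K + 20 = 20 + K)
T = √11 (T = √(-12 + (20 + 3)) = √(-12 + 23) = √11 ≈ 3.3166)
T⁴ = (√11)⁴ = 121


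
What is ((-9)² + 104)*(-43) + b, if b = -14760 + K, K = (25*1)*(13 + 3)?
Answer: -22315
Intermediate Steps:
K = 400 (K = 25*16 = 400)
b = -14360 (b = -14760 + 400 = -14360)
((-9)² + 104)*(-43) + b = ((-9)² + 104)*(-43) - 14360 = (81 + 104)*(-43) - 14360 = 185*(-43) - 14360 = -7955 - 14360 = -22315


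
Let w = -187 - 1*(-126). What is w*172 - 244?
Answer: -10736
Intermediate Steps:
w = -61 (w = -187 + 126 = -61)
w*172 - 244 = -61*172 - 244 = -10492 - 244 = -10736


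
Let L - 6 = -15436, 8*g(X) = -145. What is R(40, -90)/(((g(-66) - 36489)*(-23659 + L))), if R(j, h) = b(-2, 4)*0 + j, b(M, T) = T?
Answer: 320/11416216073 ≈ 2.8030e-8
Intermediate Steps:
g(X) = -145/8 (g(X) = (⅛)*(-145) = -145/8)
R(j, h) = j (R(j, h) = 4*0 + j = 0 + j = j)
L = -15430 (L = 6 - 15436 = -15430)
R(40, -90)/(((g(-66) - 36489)*(-23659 + L))) = 40/(((-145/8 - 36489)*(-23659 - 15430))) = 40/((-292057/8*(-39089))) = 40/(11416216073/8) = 40*(8/11416216073) = 320/11416216073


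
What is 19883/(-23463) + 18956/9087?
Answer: 88029269/71069427 ≈ 1.2386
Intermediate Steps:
19883/(-23463) + 18956/9087 = 19883*(-1/23463) + 18956*(1/9087) = -19883/23463 + 18956/9087 = 88029269/71069427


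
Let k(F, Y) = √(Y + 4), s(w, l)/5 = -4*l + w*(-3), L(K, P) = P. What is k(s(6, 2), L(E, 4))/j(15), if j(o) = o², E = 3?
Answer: 2*√2/225 ≈ 0.012571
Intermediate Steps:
s(w, l) = -20*l - 15*w (s(w, l) = 5*(-4*l + w*(-3)) = 5*(-4*l - 3*w) = -20*l - 15*w)
k(F, Y) = √(4 + Y)
k(s(6, 2), L(E, 4))/j(15) = √(4 + 4)/(15²) = √8/225 = (2*√2)*(1/225) = 2*√2/225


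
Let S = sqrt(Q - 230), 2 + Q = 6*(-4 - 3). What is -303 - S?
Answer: -303 - I*sqrt(274) ≈ -303.0 - 16.553*I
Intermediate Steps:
Q = -44 (Q = -2 + 6*(-4 - 3) = -2 + 6*(-7) = -2 - 42 = -44)
S = I*sqrt(274) (S = sqrt(-44 - 230) = sqrt(-274) = I*sqrt(274) ≈ 16.553*I)
-303 - S = -303 - I*sqrt(274)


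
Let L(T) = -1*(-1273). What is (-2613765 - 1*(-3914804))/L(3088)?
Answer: 1301039/1273 ≈ 1022.0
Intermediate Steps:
L(T) = 1273
(-2613765 - 1*(-3914804))/L(3088) = (-2613765 - 1*(-3914804))/1273 = (-2613765 + 3914804)*(1/1273) = 1301039*(1/1273) = 1301039/1273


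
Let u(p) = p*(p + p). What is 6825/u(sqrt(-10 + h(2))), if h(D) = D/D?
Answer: -2275/6 ≈ -379.17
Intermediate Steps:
h(D) = 1
u(p) = 2*p**2 (u(p) = p*(2*p) = 2*p**2)
6825/u(sqrt(-10 + h(2))) = 6825/((2*(sqrt(-10 + 1))**2)) = 6825/((2*(sqrt(-9))**2)) = 6825/((2*(3*I)**2)) = 6825/((2*(-9))) = 6825/(-18) = 6825*(-1/18) = -2275/6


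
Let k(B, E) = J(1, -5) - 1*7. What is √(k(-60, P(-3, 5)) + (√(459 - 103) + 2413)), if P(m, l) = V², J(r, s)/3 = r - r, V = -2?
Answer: √(2406 + 2*√89) ≈ 49.243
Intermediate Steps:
J(r, s) = 0 (J(r, s) = 3*(r - r) = 3*0 = 0)
P(m, l) = 4 (P(m, l) = (-2)² = 4)
k(B, E) = -7 (k(B, E) = 0 - 1*7 = 0 - 7 = -7)
√(k(-60, P(-3, 5)) + (√(459 - 103) + 2413)) = √(-7 + (√(459 - 103) + 2413)) = √(-7 + (√356 + 2413)) = √(-7 + (2*√89 + 2413)) = √(-7 + (2413 + 2*√89)) = √(2406 + 2*√89)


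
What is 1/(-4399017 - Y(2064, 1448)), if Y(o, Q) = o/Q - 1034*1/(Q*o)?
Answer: -1494336/6573611597243 ≈ -2.2732e-7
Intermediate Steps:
Y(o, Q) = o/Q - 1034/(Q*o)
1/(-4399017 - Y(2064, 1448)) = 1/(-4399017 - (-1034 + 2064**2)/(1448*2064)) = 1/(-4399017 - (-1034 + 4260096)/(1448*2064)) = 1/(-4399017 - 4259062/(1448*2064)) = 1/(-4399017 - 1*2129531/1494336) = 1/(-4399017 - 2129531/1494336) = 1/(-6573611597243/1494336) = -1494336/6573611597243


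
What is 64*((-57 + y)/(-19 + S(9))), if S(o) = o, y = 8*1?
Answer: 1568/5 ≈ 313.60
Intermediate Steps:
y = 8
64*((-57 + y)/(-19 + S(9))) = 64*((-57 + 8)/(-19 + 9)) = 64*(-49/(-10)) = 64*(-49*(-⅒)) = 64*(49/10) = 1568/5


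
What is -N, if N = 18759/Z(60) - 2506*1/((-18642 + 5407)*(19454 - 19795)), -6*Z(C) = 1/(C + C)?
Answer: 60956567617306/4513135 ≈ 1.3506e+7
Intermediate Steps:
Z(C) = -1/(12*C) (Z(C) = -1/(6*(C + C)) = -1/(2*C)/6 = -1/(12*C))
N = -60956567617306/4513135 (N = 18759/((-1/12/60)) - 2506*1/((-18642 + 5407)*(19454 - 19795)) = 18759/((-1/12*1/60)) - 2506/((-13235*(-341))) = 18759/(-1/720) - 2506/4513135 = 18759*(-720) - 2506*1/4513135 = -13506480 - 2506/4513135 = -60956567617306/4513135 ≈ -1.3506e+7)
-N = -1*(-60956567617306/4513135) = 60956567617306/4513135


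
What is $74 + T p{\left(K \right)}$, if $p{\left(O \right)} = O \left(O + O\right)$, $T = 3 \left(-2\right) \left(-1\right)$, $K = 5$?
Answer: $374$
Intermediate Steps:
$T = 6$ ($T = \left(-6\right) \left(-1\right) = 6$)
$p{\left(O \right)} = 2 O^{2}$ ($p{\left(O \right)} = O 2 O = 2 O^{2}$)
$74 + T p{\left(K \right)} = 74 + 6 \cdot 2 \cdot 5^{2} = 74 + 6 \cdot 2 \cdot 25 = 74 + 6 \cdot 50 = 74 + 300 = 374$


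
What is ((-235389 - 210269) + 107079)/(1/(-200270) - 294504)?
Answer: 67807216330/58980316081 ≈ 1.1497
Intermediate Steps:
((-235389 - 210269) + 107079)/(1/(-200270) - 294504) = (-445658 + 107079)/(-1/200270 - 294504) = -338579/(-58980316081/200270) = -338579*(-200270/58980316081) = 67807216330/58980316081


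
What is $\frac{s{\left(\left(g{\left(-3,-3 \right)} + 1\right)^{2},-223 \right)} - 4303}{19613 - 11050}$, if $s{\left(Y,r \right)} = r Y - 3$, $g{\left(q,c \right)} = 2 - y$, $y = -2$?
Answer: $- \frac{9881}{8563} \approx -1.1539$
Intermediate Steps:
$g{\left(q,c \right)} = 4$ ($g{\left(q,c \right)} = 2 - -2 = 2 + 2 = 4$)
$s{\left(Y,r \right)} = -3 + Y r$ ($s{\left(Y,r \right)} = Y r - 3 = -3 + Y r$)
$\frac{s{\left(\left(g{\left(-3,-3 \right)} + 1\right)^{2},-223 \right)} - 4303}{19613 - 11050} = \frac{\left(-3 + \left(4 + 1\right)^{2} \left(-223\right)\right) - 4303}{19613 - 11050} = \frac{\left(-3 + 5^{2} \left(-223\right)\right) - 4303}{8563} = \left(\left(-3 + 25 \left(-223\right)\right) - 4303\right) \frac{1}{8563} = \left(\left(-3 - 5575\right) - 4303\right) \frac{1}{8563} = \left(-5578 - 4303\right) \frac{1}{8563} = \left(-9881\right) \frac{1}{8563} = - \frac{9881}{8563}$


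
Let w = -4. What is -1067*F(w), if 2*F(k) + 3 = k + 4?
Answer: 3201/2 ≈ 1600.5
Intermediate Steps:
F(k) = ½ + k/2 (F(k) = -3/2 + (k + 4)/2 = -3/2 + (4 + k)/2 = -3/2 + (2 + k/2) = ½ + k/2)
-1067*F(w) = -1067*(½ + (½)*(-4)) = -1067*(½ - 2) = -1067*(-3/2) = 3201/2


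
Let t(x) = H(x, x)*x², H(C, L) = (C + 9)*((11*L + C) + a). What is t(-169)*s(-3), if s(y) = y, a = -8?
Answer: -27912094080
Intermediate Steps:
H(C, L) = (9 + C)*(-8 + C + 11*L) (H(C, L) = (C + 9)*((11*L + C) - 8) = (9 + C)*((C + 11*L) - 8) = (9 + C)*(-8 + C + 11*L))
t(x) = x²*(-72 + 12*x² + 100*x) (t(x) = (-72 + x + x² + 99*x + 11*x*x)*x² = (-72 + x + x² + 99*x + 11*x²)*x² = (-72 + 12*x² + 100*x)*x² = x²*(-72 + 12*x² + 100*x))
t(-169)*s(-3) = ((-169)²*(-72 + 12*(-169)² + 100*(-169)))*(-3) = (28561*(-72 + 12*28561 - 16900))*(-3) = (28561*(-72 + 342732 - 16900))*(-3) = (28561*325760)*(-3) = 9304031360*(-3) = -27912094080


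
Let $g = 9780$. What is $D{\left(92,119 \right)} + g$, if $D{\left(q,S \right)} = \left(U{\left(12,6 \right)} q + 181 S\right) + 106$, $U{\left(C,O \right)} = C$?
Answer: $32529$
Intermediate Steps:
$D{\left(q,S \right)} = 106 + 12 q + 181 S$ ($D{\left(q,S \right)} = \left(12 q + 181 S\right) + 106 = 106 + 12 q + 181 S$)
$D{\left(92,119 \right)} + g = \left(106 + 12 \cdot 92 + 181 \cdot 119\right) + 9780 = \left(106 + 1104 + 21539\right) + 9780 = 22749 + 9780 = 32529$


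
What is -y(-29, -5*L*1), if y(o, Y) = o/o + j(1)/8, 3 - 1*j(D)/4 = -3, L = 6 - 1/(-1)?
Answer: -4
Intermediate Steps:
L = 7 (L = 6 - 1*(-1) = 6 + 1 = 7)
j(D) = 24 (j(D) = 12 - 4*(-3) = 12 + 12 = 24)
y(o, Y) = 4 (y(o, Y) = o/o + 24/8 = 1 + 24*(⅛) = 1 + 3 = 4)
-y(-29, -5*L*1) = -1*4 = -4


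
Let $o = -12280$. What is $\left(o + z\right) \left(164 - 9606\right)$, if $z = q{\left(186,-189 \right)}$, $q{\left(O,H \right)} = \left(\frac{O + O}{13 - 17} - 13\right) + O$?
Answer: $115192400$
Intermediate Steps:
$q{\left(O,H \right)} = -13 + \frac{O}{2}$ ($q{\left(O,H \right)} = \left(\frac{2 O}{-4} - 13\right) + O = \left(2 O \left(- \frac{1}{4}\right) - 13\right) + O = \left(- \frac{O}{2} - 13\right) + O = \left(-13 - \frac{O}{2}\right) + O = -13 + \frac{O}{2}$)
$z = 80$ ($z = -13 + \frac{1}{2} \cdot 186 = -13 + 93 = 80$)
$\left(o + z\right) \left(164 - 9606\right) = \left(-12280 + 80\right) \left(164 - 9606\right) = \left(-12200\right) \left(-9442\right) = 115192400$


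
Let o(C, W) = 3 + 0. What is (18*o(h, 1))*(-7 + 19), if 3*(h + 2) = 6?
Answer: 648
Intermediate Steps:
h = 0 (h = -2 + (1/3)*6 = -2 + 2 = 0)
o(C, W) = 3
(18*o(h, 1))*(-7 + 19) = (18*3)*(-7 + 19) = 54*12 = 648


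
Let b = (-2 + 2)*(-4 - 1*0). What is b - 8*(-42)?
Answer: 336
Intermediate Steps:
b = 0 (b = 0*(-4 + 0) = 0*(-4) = 0)
b - 8*(-42) = 0 - 8*(-42) = 0 + 336 = 336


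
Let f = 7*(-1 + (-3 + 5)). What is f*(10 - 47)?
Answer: -259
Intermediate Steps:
f = 7 (f = 7*(-1 + 2) = 7*1 = 7)
f*(10 - 47) = 7*(10 - 47) = 7*(-37) = -259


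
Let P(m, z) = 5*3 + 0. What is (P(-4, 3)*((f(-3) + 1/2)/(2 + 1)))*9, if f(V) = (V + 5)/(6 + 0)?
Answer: 75/2 ≈ 37.500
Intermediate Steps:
f(V) = ⅚ + V/6 (f(V) = (5 + V)/6 = (5 + V)*(⅙) = ⅚ + V/6)
P(m, z) = 15 (P(m, z) = 15 + 0 = 15)
(P(-4, 3)*((f(-3) + 1/2)/(2 + 1)))*9 = (15*(((⅚ + (⅙)*(-3)) + 1/2)/(2 + 1)))*9 = (15*(((⅚ - ½) + ½)/3))*9 = (15*((⅓ + ½)*(⅓)))*9 = (15*((⅚)*(⅓)))*9 = (15*(5/18))*9 = (25/6)*9 = 75/2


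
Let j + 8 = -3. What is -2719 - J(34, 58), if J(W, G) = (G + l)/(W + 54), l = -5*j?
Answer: -239385/88 ≈ -2720.3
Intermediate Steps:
j = -11 (j = -8 - 3 = -11)
l = 55 (l = -5*(-11) = 55)
J(W, G) = (55 + G)/(54 + W) (J(W, G) = (G + 55)/(W + 54) = (55 + G)/(54 + W))
-2719 - J(34, 58) = -2719 - (55 + 58)/(54 + 34) = -2719 - 113/88 = -239385/88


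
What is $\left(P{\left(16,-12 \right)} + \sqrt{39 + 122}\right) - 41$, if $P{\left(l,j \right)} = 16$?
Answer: $-25 + \sqrt{161} \approx -12.311$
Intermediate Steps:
$\left(P{\left(16,-12 \right)} + \sqrt{39 + 122}\right) - 41 = \left(16 + \sqrt{39 + 122}\right) - 41 = \left(16 + \sqrt{161}\right) - 41 = -25 + \sqrt{161}$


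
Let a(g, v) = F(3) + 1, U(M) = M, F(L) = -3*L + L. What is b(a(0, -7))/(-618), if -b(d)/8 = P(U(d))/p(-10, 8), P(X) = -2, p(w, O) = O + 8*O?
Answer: -1/2781 ≈ -0.00035958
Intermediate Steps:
F(L) = -2*L
p(w, O) = 9*O
a(g, v) = -5 (a(g, v) = -2*3 + 1 = -6 + 1 = -5)
b(d) = 2/9 (b(d) = -(-16)/(9*8) = -(-16)/72 = -8*(-1/36) = 2/9)
b(a(0, -7))/(-618) = (2/9)/(-618) = (2/9)*(-1/618) = -1/2781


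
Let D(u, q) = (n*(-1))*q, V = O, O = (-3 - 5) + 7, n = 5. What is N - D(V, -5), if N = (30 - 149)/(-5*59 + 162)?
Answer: -458/19 ≈ -24.105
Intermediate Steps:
N = 17/19 (N = -119/(-295 + 162) = -119/(-133) = -119*(-1/133) = 17/19 ≈ 0.89474)
O = -1 (O = -8 + 7 = -1)
V = -1
D(u, q) = -5*q (D(u, q) = (5*(-1))*q = -5*q)
N - D(V, -5) = 17/19 - (-5)*(-5) = 17/19 - 1*25 = 17/19 - 25 = -458/19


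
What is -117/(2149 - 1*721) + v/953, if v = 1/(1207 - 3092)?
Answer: -70060271/855088780 ≈ -0.081933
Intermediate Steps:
v = -1/1885 (v = 1/(-1885) = -1/1885 ≈ -0.00053050)
-117/(2149 - 1*721) + v/953 = -117/(2149 - 1*721) - 1/1885/953 = -117/(2149 - 721) - 1/1885*1/953 = -117/1428 - 1/1796405 = -117*1/1428 - 1/1796405 = -39/476 - 1/1796405 = -70060271/855088780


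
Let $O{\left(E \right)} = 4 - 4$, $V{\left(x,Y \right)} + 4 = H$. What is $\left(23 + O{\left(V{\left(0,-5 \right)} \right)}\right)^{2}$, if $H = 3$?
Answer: $529$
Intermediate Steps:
$V{\left(x,Y \right)} = -1$ ($V{\left(x,Y \right)} = -4 + 3 = -1$)
$O{\left(E \right)} = 0$
$\left(23 + O{\left(V{\left(0,-5 \right)} \right)}\right)^{2} = \left(23 + 0\right)^{2} = 23^{2} = 529$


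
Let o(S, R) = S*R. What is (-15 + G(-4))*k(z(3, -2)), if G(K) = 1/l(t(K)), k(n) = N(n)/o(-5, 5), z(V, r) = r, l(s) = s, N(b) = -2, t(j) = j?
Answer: -61/50 ≈ -1.2200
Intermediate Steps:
o(S, R) = R*S
k(n) = 2/25 (k(n) = -2/(5*(-5)) = -2/(-25) = -2*(-1/25) = 2/25)
G(K) = 1/K
(-15 + G(-4))*k(z(3, -2)) = (-15 + 1/(-4))*(2/25) = (-15 - ¼)*(2/25) = -61/4*2/25 = -61/50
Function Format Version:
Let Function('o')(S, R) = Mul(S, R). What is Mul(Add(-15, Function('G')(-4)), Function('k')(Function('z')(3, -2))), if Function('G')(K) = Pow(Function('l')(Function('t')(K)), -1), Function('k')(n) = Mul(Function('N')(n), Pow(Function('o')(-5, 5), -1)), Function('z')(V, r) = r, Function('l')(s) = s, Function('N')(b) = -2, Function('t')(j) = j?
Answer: Rational(-61, 50) ≈ -1.2200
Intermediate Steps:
Function('o')(S, R) = Mul(R, S)
Function('k')(n) = Rational(2, 25) (Function('k')(n) = Mul(-2, Pow(Mul(5, -5), -1)) = Mul(-2, Pow(-25, -1)) = Mul(-2, Rational(-1, 25)) = Rational(2, 25))
Function('G')(K) = Pow(K, -1)
Mul(Add(-15, Function('G')(-4)), Function('k')(Function('z')(3, -2))) = Mul(Add(-15, Pow(-4, -1)), Rational(2, 25)) = Mul(Add(-15, Rational(-1, 4)), Rational(2, 25)) = Mul(Rational(-61, 4), Rational(2, 25)) = Rational(-61, 50)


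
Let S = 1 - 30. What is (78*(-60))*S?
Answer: 135720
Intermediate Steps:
S = -29
(78*(-60))*S = (78*(-60))*(-29) = -4680*(-29) = 135720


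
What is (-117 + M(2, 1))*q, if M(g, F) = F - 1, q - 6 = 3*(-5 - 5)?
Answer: 2808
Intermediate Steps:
q = -24 (q = 6 + 3*(-5 - 5) = 6 + 3*(-10) = 6 - 30 = -24)
M(g, F) = -1 + F
(-117 + M(2, 1))*q = (-117 + (-1 + 1))*(-24) = (-117 + 0)*(-24) = -117*(-24) = 2808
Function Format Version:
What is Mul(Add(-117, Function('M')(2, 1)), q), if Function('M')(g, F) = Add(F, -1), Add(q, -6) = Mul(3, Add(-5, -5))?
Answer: 2808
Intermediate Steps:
q = -24 (q = Add(6, Mul(3, Add(-5, -5))) = Add(6, Mul(3, -10)) = Add(6, -30) = -24)
Function('M')(g, F) = Add(-1, F)
Mul(Add(-117, Function('M')(2, 1)), q) = Mul(Add(-117, Add(-1, 1)), -24) = Mul(Add(-117, 0), -24) = Mul(-117, -24) = 2808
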